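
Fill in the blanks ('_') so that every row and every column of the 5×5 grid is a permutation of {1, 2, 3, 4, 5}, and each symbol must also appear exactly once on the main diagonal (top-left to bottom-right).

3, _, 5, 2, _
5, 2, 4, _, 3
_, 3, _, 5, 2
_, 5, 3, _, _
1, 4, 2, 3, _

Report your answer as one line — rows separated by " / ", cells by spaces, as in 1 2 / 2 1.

3 1 5 2 4 / 5 2 4 1 3 / 4 3 1 5 2 / 2 5 3 4 1 / 1 4 2 3 5

Cell (r1,c2): row 1 has {2,3,5}; column 2 has {2,3,4,5} → 1.
Cell (r1,c5): row 1 has {1,2,3,5}; column 5 has {2,3} → 4.
Cell (r2,c4): row 2 has {2,3,4,5}; column 4 has {2,3,5} → 1.
Cell (r3,c1): row 3 has {2,3,5}; column 1 has {1,3,5} → 4.
Cell (r3,c3): row 3 has {2,3,4,5}; column 3 has {2,3,4,5}; the diagonal has {2,3} → 1.
Cell (r4,c1): row 4 has {3,5}; column 1 has {1,3,4,5} → 2.
Cell (r4,c4): row 4 has {2,3,5}; column 4 has {1,2,3,5}; the diagonal has {1,2,3} → 4.
Cell (r4,c5): row 4 has {2,3,4,5}; column 5 has {2,3,4} → 1.
Cell (r5,c5): row 5 has {1,2,3,4}; column 5 has {1,2,3,4}; the diagonal has {1,2,3,4} → 5.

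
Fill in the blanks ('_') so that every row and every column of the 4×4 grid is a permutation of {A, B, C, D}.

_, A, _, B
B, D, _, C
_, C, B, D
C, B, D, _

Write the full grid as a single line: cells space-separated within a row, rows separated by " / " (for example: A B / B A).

D A C B / B D A C / A C B D / C B D A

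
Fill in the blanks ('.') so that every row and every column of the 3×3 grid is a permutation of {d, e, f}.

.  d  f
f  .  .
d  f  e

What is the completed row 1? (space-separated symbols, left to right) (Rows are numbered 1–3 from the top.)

(r1,c1) = e

e d f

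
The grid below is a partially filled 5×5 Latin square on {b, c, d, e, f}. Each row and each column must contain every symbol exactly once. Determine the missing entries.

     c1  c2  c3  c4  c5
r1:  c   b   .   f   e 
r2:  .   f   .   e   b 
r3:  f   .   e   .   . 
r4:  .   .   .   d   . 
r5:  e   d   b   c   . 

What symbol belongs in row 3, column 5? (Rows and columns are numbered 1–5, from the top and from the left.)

d

(r1,c3): row 1 has {b,c,e,f}; column 3 has {b,e}, so it must be d.
(r2,c1): row 2 has {b,e,f}; column 1 has {c,e,f}, so it must be d.
(r2,c3): row 2 has {b,d,e,f}; column 3 has {b,d,e}, so it must be c.
(r3,c2): row 3 has {e,f}; column 2 has {b,d,f}, so it must be c.
(r3,c4): row 3 has {c,e,f}; column 4 has {c,d,e,f}, so it must be b.
(r3,c5): row 3 has {b,c,e,f}; column 5 has {b,e}, so it must be d.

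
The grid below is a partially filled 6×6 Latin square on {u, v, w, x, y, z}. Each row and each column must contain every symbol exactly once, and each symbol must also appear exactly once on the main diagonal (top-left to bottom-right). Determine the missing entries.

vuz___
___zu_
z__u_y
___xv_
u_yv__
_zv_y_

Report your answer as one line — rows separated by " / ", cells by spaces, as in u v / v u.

v u z y w x / w y x z u v / z v w u x y / y w u x v z / u x y v z w / x z v w y u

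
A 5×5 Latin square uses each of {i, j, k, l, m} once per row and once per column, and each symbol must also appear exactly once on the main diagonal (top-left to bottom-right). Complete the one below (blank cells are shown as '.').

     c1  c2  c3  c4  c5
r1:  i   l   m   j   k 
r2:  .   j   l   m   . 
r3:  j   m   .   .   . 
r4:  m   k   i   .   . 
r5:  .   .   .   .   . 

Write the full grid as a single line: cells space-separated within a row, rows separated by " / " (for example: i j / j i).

row 2 has {j,l,m}; column 1 has {i,j,m} — only k is left for (r2,c1).
row 2 has {j,k,l,m}; column 5 has {k} — only i is left for (r2,c5).
row 3 has {j,m}; column 3 has {i,l,m}; the diagonal has {i,j} — only k is left for (r3,c3).
row 3 has {j,k,m}; column 5 has {i,k} — only l is left for (r3,c5).
row 4 has {i,k,m}; column 4 has {j,m}; the diagonal has {i,j,k} — only l is left for (r4,c4).
row 4 has {i,k,l,m}; column 5 has {i,k,l} — only j is left for (r4,c5).
row 5 is empty so far; column 1 has {i,j,k,m} — only l is left for (r5,c1).
row 5 has {l}; column 2 has {j,k,l,m} — only i is left for (r5,c2).
row 5 has {i,l}; column 3 has {i,k,l,m} — only j is left for (r5,c3).
row 5 has {i,j,l}; column 4 has {j,l,m} — only k is left for (r5,c4).
row 5 has {i,j,k,l}; column 5 has {i,j,k,l}; the diagonal has {i,j,k,l} — only m is left for (r5,c5).
row 3 has {j,k,l,m}; column 4 has {j,k,l,m} — only i is left for (r3,c4).

i l m j k / k j l m i / j m k i l / m k i l j / l i j k m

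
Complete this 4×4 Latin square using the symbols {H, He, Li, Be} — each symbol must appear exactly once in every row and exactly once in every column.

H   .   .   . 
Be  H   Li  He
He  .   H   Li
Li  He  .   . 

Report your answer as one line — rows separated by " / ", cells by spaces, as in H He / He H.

H Li He Be / Be H Li He / He Be H Li / Li He Be H

(r1,c4) = Be
(r3,c2) = Be
(r4,c3) = Be
(r4,c4) = H
(r1,c2) = Li
(r1,c3) = He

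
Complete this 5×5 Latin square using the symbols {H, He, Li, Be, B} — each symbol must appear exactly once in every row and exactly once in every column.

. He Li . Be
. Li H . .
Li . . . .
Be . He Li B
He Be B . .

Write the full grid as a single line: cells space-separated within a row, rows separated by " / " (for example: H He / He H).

row 2 has {H,Li}; column 1 has {He,Li,Be} — only B is left for (r2,c1).
row 2 has {H,Li,B}; column 5 has {Be,B} — only He is left for (r2,c5).
row 3 has {Li}; column 3 has {H,He,Li,B} — only Be is left for (r3,c3).
row 3 has {Li,Be}; column 5 has {He,Be,B} — only H is left for (r3,c5).
row 4 has {He,Li,Be,B}; column 2 has {He,Li,Be} — only H is left for (r4,c2).
row 5 has {He,Be,B}; column 4 has {Li} — only H is left for (r5,c4).
row 5 has {H,He,Be,B}; column 5 has {H,He,Be,B} — only Li is left for (r5,c5).
row 1 has {He,Li,Be}; column 1 has {He,Li,Be,B} — only H is left for (r1,c1).
row 1 has {H,He,Li,Be}; column 4 has {H,Li} — only B is left for (r1,c4).
row 2 has {H,He,Li,B}; column 4 has {H,Li,B} — only Be is left for (r2,c4).
row 3 has {H,Li,Be}; column 2 has {H,He,Li,Be} — only B is left for (r3,c2).
row 3 has {H,Li,Be,B}; column 4 has {H,Li,Be,B} — only He is left for (r3,c4).

H He Li B Be / B Li H Be He / Li B Be He H / Be H He Li B / He Be B H Li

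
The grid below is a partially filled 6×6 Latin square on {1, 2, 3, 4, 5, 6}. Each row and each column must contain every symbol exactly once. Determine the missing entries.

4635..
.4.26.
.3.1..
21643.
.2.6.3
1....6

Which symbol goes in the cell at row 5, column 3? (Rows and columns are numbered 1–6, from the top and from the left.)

1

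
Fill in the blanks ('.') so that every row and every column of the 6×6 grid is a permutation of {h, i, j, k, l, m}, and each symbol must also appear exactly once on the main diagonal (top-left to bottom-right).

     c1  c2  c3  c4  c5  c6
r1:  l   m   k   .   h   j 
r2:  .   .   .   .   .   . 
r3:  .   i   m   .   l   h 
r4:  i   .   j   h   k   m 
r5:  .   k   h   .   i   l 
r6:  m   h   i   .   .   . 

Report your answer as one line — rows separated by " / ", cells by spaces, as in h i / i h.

l m k i h j / h j l k m i / k i m j l h / i l j h k m / j k h m i l / m h i l j k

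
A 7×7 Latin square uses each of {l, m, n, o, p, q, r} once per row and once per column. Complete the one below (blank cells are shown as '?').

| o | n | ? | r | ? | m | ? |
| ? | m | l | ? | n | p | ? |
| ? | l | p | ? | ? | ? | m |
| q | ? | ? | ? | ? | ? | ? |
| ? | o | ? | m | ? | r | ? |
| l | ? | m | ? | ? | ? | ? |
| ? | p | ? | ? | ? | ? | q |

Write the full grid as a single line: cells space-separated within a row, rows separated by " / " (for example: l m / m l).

(r1,c3): row 1 has {m,n,o,r}; column 3 has {l,m,p}, so it must be q.
(r2,c1): row 2 has {l,m,n,p}; column 1 has {l,o,q}, so it must be r.
(r2,c7): row 2 has {l,m,n,p,r}; column 7 has {m,q}, so it must be o.
(r3,c1): row 3 has {l,m,p}; column 1 has {l,o,q,r}, so it must be n.
(r4,c2): row 4 has {q}; column 2 has {l,m,n,o,p}, so it must be r.
(r5,c1): row 5 has {m,o,r}; column 1 has {l,n,o,q,r}, so it must be p.
(r5,c3): row 5 has {m,o,p,r}; column 3 has {l,m,p,q}, so it must be n.
(r5,c7): row 5 has {m,n,o,p,r}; column 7 has {m,o,q}, so it must be l.
(r6,c2): row 6 has {l,m}; column 2 has {l,m,n,o,p,r}, so it must be q.
(r7,c1): row 7 has {p,q}; column 1 has {l,n,o,p,q,r}, so it must be m.
(r1,c7): row 1 has {m,n,o,q,r}; column 7 has {l,m,o,q}, so it must be p.
(r2,c4): row 2 has {l,m,n,o,p,r}; column 4 has {m,r}, so it must be q.
(r3,c4): row 3 has {l,m,n,p}; column 4 has {m,q,r}, so it must be o.
(r3,c6): row 3 has {l,m,n,o,p}; column 6 has {m,p,r}, so it must be q.
(r4,c3): row 4 has {q,r}; column 3 has {l,m,n,p,q}, so it must be o.
(r4,c7): row 4 has {o,q,r}; column 7 has {l,m,o,p,q}, so it must be n.
(r5,c5): row 5 has {l,m,n,o,p,r}; column 5 has {n}, so it must be q.
(r6,c7): row 6 has {l,m,q}; column 7 has {l,m,n,o,p,q}, so it must be r.
(r7,c3): row 7 has {m,p,q}; column 3 has {l,m,n,o,p,q}, so it must be r.
(r1,c5): row 1 has {m,n,o,p,q,r}; column 5 has {n,q}, so it must be l.
(r3,c5): row 3 has {l,m,n,o,p,q}; column 5 has {l,n,q}, so it must be r.
(r4,c6): row 4 has {n,o,q,r}; column 6 has {m,p,q,r}, so it must be l.
(r7,c5): row 7 has {m,p,q,r}; column 5 has {l,n,q,r}, so it must be o.
(r7,c6): row 7 has {m,o,p,q,r}; column 6 has {l,m,p,q,r}, so it must be n.
(r4,c4): row 4 has {l,n,o,q,r}; column 4 has {m,o,q,r}, so it must be p.
(r4,c5): row 4 has {l,n,o,p,q,r}; column 5 has {l,n,o,q,r}, so it must be m.
(r6,c4): row 6 has {l,m,q,r}; column 4 has {m,o,p,q,r}, so it must be n.
(r6,c5): row 6 has {l,m,n,q,r}; column 5 has {l,m,n,o,q,r}, so it must be p.
(r6,c6): row 6 has {l,m,n,p,q,r}; column 6 has {l,m,n,p,q,r}, so it must be o.
(r7,c4): row 7 has {m,n,o,p,q,r}; column 4 has {m,n,o,p,q,r}, so it must be l.

o n q r l m p / r m l q n p o / n l p o r q m / q r o p m l n / p o n m q r l / l q m n p o r / m p r l o n q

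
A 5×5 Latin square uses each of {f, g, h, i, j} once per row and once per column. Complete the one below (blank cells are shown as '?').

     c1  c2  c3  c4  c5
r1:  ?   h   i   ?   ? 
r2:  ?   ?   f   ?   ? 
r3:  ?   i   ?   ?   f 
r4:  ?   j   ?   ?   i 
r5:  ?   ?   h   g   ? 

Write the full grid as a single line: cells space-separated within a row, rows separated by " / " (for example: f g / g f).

f h i j g / j g f i h / g i j h f / h j g f i / i f h g j

row 2 has {f}; column 2 has {h,i,j} — only g is left for (r2,c2).
row 4 has {i,j}; column 3 has {f,h,i} — only g is left for (r4,c3).
row 5 has {g,h}; column 2 has {g,h,i,j} — only f is left for (r5,c2).
row 5 has {f,g,h}; column 5 has {f,i} — only j is left for (r5,c5).
row 1 has {h,i}; column 5 has {f,i,j} — only g is left for (r1,c5).
row 2 has {f,g}; column 5 has {f,g,i,j} — only h is left for (r2,c5).
row 3 has {f,i}; column 3 has {f,g,h,i} — only j is left for (r3,c3).
row 3 has {f,i,j}; column 4 has {g} — only h is left for (r3,c4).
row 4 has {g,i,j}; column 4 has {g,h} — only f is left for (r4,c4).
row 5 has {f,g,h,j}; column 1 is empty so far — only i is left for (r5,c1).
row 1 has {g,h,i}; column 4 has {f,g,h} — only j is left for (r1,c4).
row 2 has {f,g,h}; column 1 has {i} — only j is left for (r2,c1).
row 2 has {f,g,h,j}; column 4 has {f,g,h,j} — only i is left for (r2,c4).
row 3 has {f,h,i,j}; column 1 has {i,j} — only g is left for (r3,c1).
row 4 has {f,g,i,j}; column 1 has {g,i,j} — only h is left for (r4,c1).
row 1 has {g,h,i,j}; column 1 has {g,h,i,j} — only f is left for (r1,c1).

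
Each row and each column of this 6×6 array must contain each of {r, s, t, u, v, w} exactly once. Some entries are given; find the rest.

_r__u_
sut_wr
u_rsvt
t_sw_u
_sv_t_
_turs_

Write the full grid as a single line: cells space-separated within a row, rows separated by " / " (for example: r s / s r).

v r w t u s / s u t v w r / u w r s v t / t v s w r u / r s v u t w / w t u r s v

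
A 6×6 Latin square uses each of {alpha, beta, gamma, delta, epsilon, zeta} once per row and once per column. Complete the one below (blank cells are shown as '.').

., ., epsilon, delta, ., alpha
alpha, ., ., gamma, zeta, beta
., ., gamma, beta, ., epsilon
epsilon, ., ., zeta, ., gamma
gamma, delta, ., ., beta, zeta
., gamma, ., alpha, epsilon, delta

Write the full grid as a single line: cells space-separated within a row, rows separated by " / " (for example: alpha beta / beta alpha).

zeta beta epsilon delta gamma alpha / alpha epsilon delta gamma zeta beta / delta zeta gamma beta alpha epsilon / epsilon alpha beta zeta delta gamma / gamma delta alpha epsilon beta zeta / beta gamma zeta alpha epsilon delta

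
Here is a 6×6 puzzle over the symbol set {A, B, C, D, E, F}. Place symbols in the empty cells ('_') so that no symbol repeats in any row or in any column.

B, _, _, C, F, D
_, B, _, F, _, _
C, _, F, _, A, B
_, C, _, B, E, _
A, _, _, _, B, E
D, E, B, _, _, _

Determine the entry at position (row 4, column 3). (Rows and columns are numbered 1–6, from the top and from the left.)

D

At row 1, column 2: row 1 has {B,C,D,F}; column 2 has {B,C,E}; that leaves A.
At row 1, column 3: row 1 has {A,B,C,D,F}; column 3 has {B,F}; that leaves E.
At row 2, column 1: row 2 has {B,F}; column 1 has {A,B,C,D}; that leaves E.
At row 3, column 2: row 3 has {A,B,C,F}; column 2 has {A,B,C,E}; that leaves D.
At row 3, column 4: row 3 has {A,B,C,D,F}; column 4 has {B,C,F}; that leaves E.
At row 4, column 1: row 4 has {B,C,E}; column 1 has {A,B,C,D,E}; that leaves F.
At row 4, column 6: row 4 has {B,C,E,F}; column 6 has {B,D,E}; that leaves A.
At row 5, column 2: row 5 has {A,B,E}; column 2 has {A,B,C,D,E}; that leaves F.
At row 5, column 4: row 5 has {A,B,E,F}; column 4 has {B,C,E,F}; that leaves D.
At row 6, column 4: row 6 has {B,D,E}; column 4 has {B,C,D,E,F}; that leaves A.
At row 6, column 5: row 6 has {A,B,D,E}; column 5 has {A,B,E,F}; that leaves C.
At row 6, column 6: row 6 has {A,B,C,D,E}; column 6 has {A,B,D,E}; that leaves F.
At row 2, column 5: row 2 has {B,E,F}; column 5 has {A,B,C,E,F}; that leaves D.
At row 2, column 6: row 2 has {B,D,E,F}; column 6 has {A,B,D,E,F}; that leaves C.
At row 4, column 3: row 4 has {A,B,C,E,F}; column 3 has {B,E,F}; that leaves D.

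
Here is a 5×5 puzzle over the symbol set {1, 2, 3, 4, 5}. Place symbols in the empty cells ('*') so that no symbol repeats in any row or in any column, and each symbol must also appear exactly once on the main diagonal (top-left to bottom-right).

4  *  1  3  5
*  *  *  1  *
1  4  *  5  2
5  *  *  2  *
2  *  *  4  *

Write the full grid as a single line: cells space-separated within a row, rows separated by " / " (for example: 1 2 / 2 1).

At row 1, column 2: row 1 has {1,3,4,5}; column 2 has {4}; that leaves 2.
At row 2, column 1: row 2 has {1}; column 1 has {1,2,4,5}; that leaves 3.
At row 2, column 2: row 2 has {1,3}; column 2 has {2,4}; the diagonal has {2,4}; that leaves 5.
At row 2, column 5: row 2 has {1,3,5}; column 5 has {2,5}; that leaves 4.
At row 3, column 3: row 3 has {1,2,4,5}; column 3 has {1}; the diagonal has {2,4,5}; that leaves 3.
At row 4, column 3: row 4 has {2,5}; column 3 has {1,3}; that leaves 4.
At row 5, column 3: row 5 has {2,4}; column 3 has {1,3,4}; that leaves 5.
At row 5, column 5: row 5 has {2,4,5}; column 5 has {2,4,5}; the diagonal has {2,3,4,5}; that leaves 1.
At row 2, column 3: row 2 has {1,3,4,5}; column 3 has {1,3,4,5}; that leaves 2.
At row 4, column 5: row 4 has {2,4,5}; column 5 has {1,2,4,5}; that leaves 3.
At row 5, column 2: row 5 has {1,2,4,5}; column 2 has {2,4,5}; that leaves 3.
At row 4, column 2: row 4 has {2,3,4,5}; column 2 has {2,3,4,5}; that leaves 1.

4 2 1 3 5 / 3 5 2 1 4 / 1 4 3 5 2 / 5 1 4 2 3 / 2 3 5 4 1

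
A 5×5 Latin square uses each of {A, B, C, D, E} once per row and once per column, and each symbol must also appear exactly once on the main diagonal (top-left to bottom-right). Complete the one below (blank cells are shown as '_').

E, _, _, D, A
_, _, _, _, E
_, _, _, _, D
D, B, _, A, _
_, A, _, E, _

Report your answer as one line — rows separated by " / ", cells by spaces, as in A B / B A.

E C B D A / B D A C E / A E C B D / D B E A C / C A D E B

(r1,c2) = C
(r1,c3) = B
(r2,c2) = D
(r3,c2) = E
(r3,c3) = C
(r3,c4) = B
(r4,c3) = E
(r4,c5) = C
(r5,c3) = D
(r5,c5) = B
(r2,c3) = A
(r2,c4) = C
(r3,c1) = A
(r5,c1) = C
(r2,c1) = B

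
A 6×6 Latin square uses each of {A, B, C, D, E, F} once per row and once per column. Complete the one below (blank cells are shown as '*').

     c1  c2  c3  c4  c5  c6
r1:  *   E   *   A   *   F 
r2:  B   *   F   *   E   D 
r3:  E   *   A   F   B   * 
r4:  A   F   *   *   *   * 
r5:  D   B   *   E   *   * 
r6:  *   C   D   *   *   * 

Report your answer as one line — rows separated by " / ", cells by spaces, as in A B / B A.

C E B A D F / B A F C E D / E D A F B C / A F E D C B / D B C E F A / F C D B A E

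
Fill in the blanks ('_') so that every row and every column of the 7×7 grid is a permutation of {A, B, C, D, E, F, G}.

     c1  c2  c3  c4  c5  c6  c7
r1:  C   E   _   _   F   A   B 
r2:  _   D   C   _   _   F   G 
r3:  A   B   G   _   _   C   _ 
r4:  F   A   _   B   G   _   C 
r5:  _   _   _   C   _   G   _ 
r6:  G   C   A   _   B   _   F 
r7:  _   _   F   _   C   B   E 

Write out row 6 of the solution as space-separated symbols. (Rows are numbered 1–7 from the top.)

G C A D B E F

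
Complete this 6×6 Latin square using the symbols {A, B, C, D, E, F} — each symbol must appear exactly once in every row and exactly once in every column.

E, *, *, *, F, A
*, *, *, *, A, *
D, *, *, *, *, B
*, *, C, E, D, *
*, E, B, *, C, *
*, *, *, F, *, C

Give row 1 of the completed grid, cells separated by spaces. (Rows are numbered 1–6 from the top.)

E C D B F A

(r1,c3) = D
(r3,c5) = E
(r4,c6) = F
(r5,c6) = D
(r6,c5) = B
(r2,c6) = E
(r5,c4) = A
(r6,c1) = A
(r6,c2) = D
(r6,c3) = E
(r2,c3) = F
(r3,c3) = A
(r3,c4) = C
(r4,c1) = B
(r4,c2) = A
(r5,c1) = F
(r1,c4) = B
(r2,c1) = C
(r2,c2) = B
(r2,c4) = D
(r3,c2) = F
(r1,c2) = C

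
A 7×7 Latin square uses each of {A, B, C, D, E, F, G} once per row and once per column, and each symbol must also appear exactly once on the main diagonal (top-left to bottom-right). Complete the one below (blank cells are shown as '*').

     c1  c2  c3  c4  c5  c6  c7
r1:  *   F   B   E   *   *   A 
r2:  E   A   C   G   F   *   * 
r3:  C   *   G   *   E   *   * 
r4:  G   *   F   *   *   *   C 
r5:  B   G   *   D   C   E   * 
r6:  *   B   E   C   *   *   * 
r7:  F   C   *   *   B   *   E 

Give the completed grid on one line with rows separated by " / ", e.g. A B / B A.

Cell (r1,c1): row 1 has {A,B,E,F}; column 1 has {B,C,E,F,G}; the diagonal has {A,C,E,G} → D.
Cell (r1,c5): row 1 has {A,B,D,E,F}; column 5 has {B,C,E,F} → G.
Cell (r1,c6): row 1 has {A,B,D,E,F,G}; column 6 has {E} → C.
Cell (r3,c2): row 3 has {C,E,G}; column 2 has {A,B,C,F,G} → D.
Cell (r4,c2): row 4 has {C,F,G}; column 2 has {A,B,C,D,F,G} → E.
Cell (r4,c4): row 4 has {C,E,F,G}; column 4 has {C,D,E,G}; the diagonal has {A,C,D,E,G} → B.
Cell (r5,c3): row 5 has {B,C,D,E,G}; column 3 has {B,C,E,F,G} → A.
Cell (r5,c7): row 5 has {A,B,C,D,E,G}; column 7 has {A,C,E} → F.
Cell (r6,c1): row 6 has {B,C,E}; column 1 has {B,C,D,E,F,G} → A.
Cell (r6,c5): row 6 has {A,B,C,E}; column 5 has {B,C,E,F,G} → D.
Cell (r6,c6): row 6 has {A,B,C,D,E}; column 6 has {C,E}; the diagonal has {A,B,C,D,E,G} → F.
Cell (r6,c7): row 6 has {A,B,C,D,E,F}; column 7 has {A,C,E,F} → G.
Cell (r7,c3): row 7 has {B,C,E,F}; column 3 has {A,B,C,E,F,G} → D.
Cell (r7,c4): row 7 has {B,C,D,E,F}; column 4 has {B,C,D,E,G} → A.
Cell (r7,c6): row 7 has {A,B,C,D,E,F}; column 6 has {C,E,F} → G.
Cell (r3,c4): row 3 has {C,D,E,G}; column 4 has {A,B,C,D,E,G} → F.
Cell (r3,c7): row 3 has {C,D,E,F,G}; column 7 has {A,C,E,F,G} → B.
Cell (r4,c5): row 4 has {B,C,E,F,G}; column 5 has {B,C,D,E,F,G} → A.
Cell (r4,c6): row 4 has {A,B,C,E,F,G}; column 6 has {C,E,F,G} → D.
Cell (r2,c6): row 2 has {A,C,E,F,G}; column 6 has {C,D,E,F,G} → B.
Cell (r2,c7): row 2 has {A,B,C,E,F,G}; column 7 has {A,B,C,E,F,G} → D.
Cell (r3,c6): row 3 has {B,C,D,E,F,G}; column 6 has {B,C,D,E,F,G} → A.

D F B E G C A / E A C G F B D / C D G F E A B / G E F B A D C / B G A D C E F / A B E C D F G / F C D A B G E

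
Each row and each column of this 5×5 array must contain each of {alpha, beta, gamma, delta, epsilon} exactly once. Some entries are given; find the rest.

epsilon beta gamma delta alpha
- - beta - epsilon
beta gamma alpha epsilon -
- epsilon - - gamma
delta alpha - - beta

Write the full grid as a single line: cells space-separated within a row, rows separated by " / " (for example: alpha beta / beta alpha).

epsilon beta gamma delta alpha / gamma delta beta alpha epsilon / beta gamma alpha epsilon delta / alpha epsilon delta beta gamma / delta alpha epsilon gamma beta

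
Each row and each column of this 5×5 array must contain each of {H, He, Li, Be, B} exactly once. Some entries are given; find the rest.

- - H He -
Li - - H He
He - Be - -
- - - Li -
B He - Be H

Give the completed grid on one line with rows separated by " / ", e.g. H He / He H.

Be Li H He B / Li Be B H He / He H Be B Li / H B He Li Be / B He Li Be H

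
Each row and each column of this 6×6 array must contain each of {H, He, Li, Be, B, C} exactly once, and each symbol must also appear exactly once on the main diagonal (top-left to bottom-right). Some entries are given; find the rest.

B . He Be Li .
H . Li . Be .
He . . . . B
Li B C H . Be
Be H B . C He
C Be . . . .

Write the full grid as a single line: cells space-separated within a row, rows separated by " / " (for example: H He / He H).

B C He Be Li H / H He Li B Be C / He Li Be C H B / Li B C H He Be / Be H B Li C He / C Be H He B Li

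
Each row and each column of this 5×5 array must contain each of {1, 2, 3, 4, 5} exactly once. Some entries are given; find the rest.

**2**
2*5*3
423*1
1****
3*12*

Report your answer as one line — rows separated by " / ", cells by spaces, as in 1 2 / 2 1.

row 1 has {2}; column 1 has {1,2,3,4} — only 5 is left for (r1,c1).
row 1 has {2,5}; column 5 has {1,3} — only 4 is left for (r1,c5).
row 3 has {1,2,3,4}; column 4 has {2} — only 5 is left for (r3,c4).
row 4 has {1}; column 3 has {1,2,3,5} — only 4 is left for (r4,c3).
row 4 has {1,4}; column 4 has {2,5} — only 3 is left for (r4,c4).
row 5 has {1,2,3}; column 5 has {1,3,4} — only 5 is left for (r5,c5).
row 1 has {2,4,5}; column 4 has {2,3,5} — only 1 is left for (r1,c4).
row 2 has {2,3,5}; column 4 has {1,2,3,5} — only 4 is left for (r2,c4).
row 4 has {1,3,4}; column 2 has {2} — only 5 is left for (r4,c2).
row 4 has {1,3,4,5}; column 5 has {1,3,4,5} — only 2 is left for (r4,c5).
row 5 has {1,2,3,5}; column 2 has {2,5} — only 4 is left for (r5,c2).
row 1 has {1,2,4,5}; column 2 has {2,4,5} — only 3 is left for (r1,c2).
row 2 has {2,3,4,5}; column 2 has {2,3,4,5} — only 1 is left for (r2,c2).

5 3 2 1 4 / 2 1 5 4 3 / 4 2 3 5 1 / 1 5 4 3 2 / 3 4 1 2 5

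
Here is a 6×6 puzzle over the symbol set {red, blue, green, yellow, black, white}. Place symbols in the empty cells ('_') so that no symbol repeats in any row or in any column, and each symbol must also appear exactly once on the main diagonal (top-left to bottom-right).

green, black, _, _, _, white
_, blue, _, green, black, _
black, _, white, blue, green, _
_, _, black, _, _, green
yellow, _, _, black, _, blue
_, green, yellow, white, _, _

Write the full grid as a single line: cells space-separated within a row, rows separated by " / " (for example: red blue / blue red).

Cell (r2,c3): row 2 has {blue,green,black}; column 3 has {yellow,black,white} → red.
Cell (r2,c6): row 2 has {red,blue,green,black}; column 6 has {blue,green,white} → yellow.
Cell (r3,c6): row 3 has {blue,green,black,white}; column 6 has {blue,green,yellow,white} → red.
Cell (r5,c3): row 5 has {blue,yellow,black}; column 3 has {red,yellow,black,white} → green.
Cell (r5,c5): row 5 has {blue,green,yellow,black}; column 5 has {green,black}; the diagonal has {blue,green,white} → red.
Cell (r6,c5): row 6 has {green,yellow,white}; column 5 has {red,green,black} → blue.
Cell (r6,c6): row 6 has {blue,green,yellow,white}; column 6 has {red,blue,green,yellow,white}; the diagonal has {red,blue,green,white} → black.
Cell (r1,c3): row 1 has {green,black,white}; column 3 has {red,green,yellow,black,white} → blue.
Cell (r1,c5): row 1 has {blue,green,black,white}; column 5 has {red,blue,green,black} → yellow.
Cell (r2,c1): row 2 has {red,blue,green,yellow,black}; column 1 has {green,yellow,black} → white.
Cell (r3,c2): row 3 has {red,blue,green,black,white}; column 2 has {blue,green,black} → yellow.
Cell (r4,c4): row 4 has {green,black}; column 4 has {blue,green,black,white}; the diagonal has {red,blue,green,black,white} → yellow.
Cell (r4,c5): row 4 has {green,yellow,black}; column 5 has {red,blue,green,yellow,black} → white.
Cell (r5,c2): row 5 has {red,blue,green,yellow,black}; column 2 has {blue,green,yellow,black} → white.
Cell (r6,c1): row 6 has {blue,green,yellow,black,white}; column 1 has {green,yellow,black,white} → red.
Cell (r1,c4): row 1 has {blue,green,yellow,black,white}; column 4 has {blue,green,yellow,black,white} → red.
Cell (r4,c1): row 4 has {green,yellow,black,white}; column 1 has {red,green,yellow,black,white} → blue.
Cell (r4,c2): row 4 has {blue,green,yellow,black,white}; column 2 has {blue,green,yellow,black,white} → red.

green black blue red yellow white / white blue red green black yellow / black yellow white blue green red / blue red black yellow white green / yellow white green black red blue / red green yellow white blue black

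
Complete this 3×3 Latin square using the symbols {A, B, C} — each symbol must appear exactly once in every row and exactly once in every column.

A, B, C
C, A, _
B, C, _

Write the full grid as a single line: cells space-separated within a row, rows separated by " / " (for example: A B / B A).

A B C / C A B / B C A

(r2,c3): row 2 has {A,C}; column 3 has {C}, so it must be B.
(r3,c3): row 3 has {B,C}; column 3 has {B,C}, so it must be A.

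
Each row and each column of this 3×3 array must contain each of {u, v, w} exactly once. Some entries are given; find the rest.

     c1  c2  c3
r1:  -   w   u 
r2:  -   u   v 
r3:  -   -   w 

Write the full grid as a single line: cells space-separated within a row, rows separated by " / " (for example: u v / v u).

row 1 has {u,w}; column 1 is empty so far — only v is left for (r1,c1).
row 2 has {u,v}; column 1 has {v} — only w is left for (r2,c1).
row 3 has {w}; column 1 has {v,w} — only u is left for (r3,c1).
row 3 has {u,w}; column 2 has {u,w} — only v is left for (r3,c2).

v w u / w u v / u v w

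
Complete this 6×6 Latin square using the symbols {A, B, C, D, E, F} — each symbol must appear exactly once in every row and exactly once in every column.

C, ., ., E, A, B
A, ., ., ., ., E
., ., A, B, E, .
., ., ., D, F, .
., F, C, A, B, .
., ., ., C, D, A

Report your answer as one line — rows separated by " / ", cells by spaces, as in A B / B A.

C D F E A B / A B D F C E / D C A B E F / B A E D F C / E F C A B D / F E B C D A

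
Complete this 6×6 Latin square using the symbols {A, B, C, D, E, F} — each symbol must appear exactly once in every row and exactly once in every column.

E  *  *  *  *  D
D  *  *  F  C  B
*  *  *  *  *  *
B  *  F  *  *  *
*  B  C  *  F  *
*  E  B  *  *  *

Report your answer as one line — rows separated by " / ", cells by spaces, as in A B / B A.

E F A C B D / D A E F C B / F C D B E A / B D F E A C / A B C D F E / C E B A D F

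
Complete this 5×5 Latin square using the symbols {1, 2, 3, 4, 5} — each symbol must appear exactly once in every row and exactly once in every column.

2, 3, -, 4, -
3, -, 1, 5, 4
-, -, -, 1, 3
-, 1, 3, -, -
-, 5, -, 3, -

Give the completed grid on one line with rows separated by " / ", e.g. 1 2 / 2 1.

2 3 5 4 1 / 3 2 1 5 4 / 5 4 2 1 3 / 4 1 3 2 5 / 1 5 4 3 2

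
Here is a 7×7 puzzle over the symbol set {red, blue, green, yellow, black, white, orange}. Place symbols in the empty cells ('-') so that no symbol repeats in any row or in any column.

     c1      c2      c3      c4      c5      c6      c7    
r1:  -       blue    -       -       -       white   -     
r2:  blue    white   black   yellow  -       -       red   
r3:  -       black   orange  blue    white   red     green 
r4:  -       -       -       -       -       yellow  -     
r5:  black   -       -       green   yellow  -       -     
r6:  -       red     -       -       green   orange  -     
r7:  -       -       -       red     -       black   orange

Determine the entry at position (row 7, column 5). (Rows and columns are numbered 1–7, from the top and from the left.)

blue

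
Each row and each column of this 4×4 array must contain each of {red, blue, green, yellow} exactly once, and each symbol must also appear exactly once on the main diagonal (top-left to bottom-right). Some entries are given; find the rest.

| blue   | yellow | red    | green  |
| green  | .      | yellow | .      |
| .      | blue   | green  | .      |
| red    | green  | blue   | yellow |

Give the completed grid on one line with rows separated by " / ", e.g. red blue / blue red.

blue yellow red green / green red yellow blue / yellow blue green red / red green blue yellow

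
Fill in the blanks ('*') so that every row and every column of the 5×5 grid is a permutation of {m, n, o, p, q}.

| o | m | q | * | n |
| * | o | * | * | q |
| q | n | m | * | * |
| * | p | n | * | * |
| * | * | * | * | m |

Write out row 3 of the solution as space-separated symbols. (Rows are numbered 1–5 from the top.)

Cell (r1,c4): row 1 has {m,n,o,q}; column 4 is empty so far → p.
Cell (r2,c3): row 2 has {o,q}; column 3 has {m,n,q} → p.
Cell (r3,c4): row 3 has {m,n,q}; column 4 has {p} → o.
Cell (r3,c5): row 3 has {m,n,o,q}; column 5 has {m,n,q} → p.

q n m o p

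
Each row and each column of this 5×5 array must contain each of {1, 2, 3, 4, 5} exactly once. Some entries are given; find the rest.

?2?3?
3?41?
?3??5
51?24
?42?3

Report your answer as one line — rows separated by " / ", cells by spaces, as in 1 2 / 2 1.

row 1 has {2,3}; column 5 has {3,4,5} — only 1 is left for (r1,c5).
row 2 has {1,3,4}; column 2 has {1,2,3,4} — only 5 is left for (r2,c2).
row 2 has {1,3,4,5}; column 5 has {1,3,4,5} — only 2 is left for (r2,c5).
row 3 has {3,5}; column 3 has {2,4} — only 1 is left for (r3,c3).
row 3 has {1,3,5}; column 4 has {1,2,3} — only 4 is left for (r3,c4).
row 4 has {1,2,4,5}; column 3 has {1,2,4} — only 3 is left for (r4,c3).
row 5 has {2,3,4}; column 1 has {3,5} — only 1 is left for (r5,c1).
row 5 has {1,2,3,4}; column 4 has {1,2,3,4} — only 5 is left for (r5,c4).
row 1 has {1,2,3}; column 1 has {1,3,5} — only 4 is left for (r1,c1).
row 1 has {1,2,3,4}; column 3 has {1,2,3,4} — only 5 is left for (r1,c3).
row 3 has {1,3,4,5}; column 1 has {1,3,4,5} — only 2 is left for (r3,c1).

4 2 5 3 1 / 3 5 4 1 2 / 2 3 1 4 5 / 5 1 3 2 4 / 1 4 2 5 3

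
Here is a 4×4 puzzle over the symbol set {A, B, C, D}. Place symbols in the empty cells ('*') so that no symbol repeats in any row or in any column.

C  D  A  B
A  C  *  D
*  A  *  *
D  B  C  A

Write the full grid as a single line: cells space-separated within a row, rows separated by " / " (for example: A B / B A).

C D A B / A C B D / B A D C / D B C A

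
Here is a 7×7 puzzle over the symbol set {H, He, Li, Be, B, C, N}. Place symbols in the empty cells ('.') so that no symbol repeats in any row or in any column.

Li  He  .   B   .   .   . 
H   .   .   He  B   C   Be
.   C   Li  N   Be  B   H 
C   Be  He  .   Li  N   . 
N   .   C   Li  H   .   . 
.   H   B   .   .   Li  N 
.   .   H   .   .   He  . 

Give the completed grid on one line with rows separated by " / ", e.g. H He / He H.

Li He Be B N H C / H Li N He B C Be / He C Li N Be B H / C Be He H Li N B / N B C Li H Be He / Be H B C He Li N / B N H Be C He Li

(r1,c7): row 1 has {He,Li,B}; column 7 has {H,Be,N}, so it must be C.
(r2,c3): row 2 has {H,He,Be,B,C}; column 3 has {H,He,Li,B,C}, so it must be N.
(r3,c1): row 3 has {H,Li,Be,B,C,N}; column 1 has {H,Li,C,N}, so it must be He.
(r4,c4): row 4 has {He,Li,Be,C,N}; column 4 has {He,Li,B,N}, so it must be H.
(r4,c7): row 4 has {H,He,Li,Be,C,N}; column 7 has {H,Be,C,N}, so it must be B.
(r5,c2): row 5 has {H,Li,C,N}; column 2 has {H,He,Be,C}, so it must be B.
(r5,c6): row 5 has {H,Li,B,C,N}; column 6 has {He,Li,B,C,N}, so it must be Be.
(r5,c7): row 5 has {H,Li,Be,B,C,N}; column 7 has {H,Be,B,C,N}, so it must be He.
(r6,c1): row 6 has {H,Li,B,N}; column 1 has {H,He,Li,C,N}, so it must be Be.
(r6,c4): row 6 has {H,Li,Be,B,N}; column 4 has {H,He,Li,B,N}, so it must be C.
(r6,c5): row 6 has {H,Li,Be,B,C,N}; column 5 has {H,Li,Be,B}, so it must be He.
(r7,c1): row 7 has {H,He}; column 1 has {H,He,Li,Be,C,N}, so it must be B.
(r7,c4): row 7 has {H,He,B}; column 4 has {H,He,Li,B,C,N}, so it must be Be.
(r7,c7): row 7 has {H,He,Be,B}; column 7 has {H,He,Be,B,C,N}, so it must be Li.
(r1,c3): row 1 has {He,Li,B,C}; column 3 has {H,He,Li,B,C,N}, so it must be Be.
(r1,c5): row 1 has {He,Li,Be,B,C}; column 5 has {H,He,Li,Be,B}, so it must be N.
(r1,c6): row 1 has {He,Li,Be,B,C,N}; column 6 has {He,Li,Be,B,C,N}, so it must be H.
(r2,c2): row 2 has {H,He,Be,B,C,N}; column 2 has {H,He,Be,B,C}, so it must be Li.
(r7,c2): row 7 has {H,He,Li,Be,B}; column 2 has {H,He,Li,Be,B,C}, so it must be N.
(r7,c5): row 7 has {H,He,Li,Be,B,N}; column 5 has {H,He,Li,Be,B,N}, so it must be C.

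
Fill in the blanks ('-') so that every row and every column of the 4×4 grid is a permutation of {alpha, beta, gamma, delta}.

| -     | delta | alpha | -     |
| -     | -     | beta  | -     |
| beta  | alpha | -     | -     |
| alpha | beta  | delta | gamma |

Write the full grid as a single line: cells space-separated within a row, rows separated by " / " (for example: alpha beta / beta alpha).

gamma delta alpha beta / delta gamma beta alpha / beta alpha gamma delta / alpha beta delta gamma

(r1,c1) = gamma
(r1,c4) = beta
(r2,c1) = delta
(r2,c2) = gamma
(r2,c4) = alpha
(r3,c3) = gamma
(r3,c4) = delta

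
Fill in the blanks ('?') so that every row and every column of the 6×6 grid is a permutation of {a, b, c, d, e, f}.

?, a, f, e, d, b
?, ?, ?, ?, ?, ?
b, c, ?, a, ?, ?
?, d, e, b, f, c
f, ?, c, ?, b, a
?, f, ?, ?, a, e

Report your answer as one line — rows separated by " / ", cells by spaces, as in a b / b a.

row 1 has {a,b,d,e,f}; column 1 has {b,f} — only c is left for (r1,c1).
row 3 has {a,b,c}; column 3 has {c,e,f} — only d is left for (r3,c3).
row 3 has {a,b,c,d}; column 5 has {a,b,d,f} — only e is left for (r3,c5).
row 3 has {a,b,c,d,e}; column 6 has {a,b,c,e} — only f is left for (r3,c6).
row 4 has {b,c,d,e,f}; column 1 has {b,c,f} — only a is left for (r4,c1).
row 5 has {a,b,c,f}; column 2 has {a,c,d,f} — only e is left for (r5,c2).
row 5 has {a,b,c,e,f}; column 4 has {a,b,e} — only d is left for (r5,c4).
row 6 has {a,e,f}; column 1 has {a,b,c,f} — only d is left for (r6,c1).
row 6 has {a,d,e,f}; column 3 has {c,d,e,f} — only b is left for (r6,c3).
row 6 has {a,b,d,e,f}; column 4 has {a,b,d,e} — only c is left for (r6,c4).
row 2 is empty so far; column 1 has {a,b,c,d,f} — only e is left for (r2,c1).
row 2 has {e}; column 2 has {a,c,d,e,f} — only b is left for (r2,c2).
row 2 has {b,e}; column 3 has {b,c,d,e,f} — only a is left for (r2,c3).
row 2 has {a,b,e}; column 4 has {a,b,c,d,e} — only f is left for (r2,c4).
row 2 has {a,b,e,f}; column 5 has {a,b,d,e,f} — only c is left for (r2,c5).
row 2 has {a,b,c,e,f}; column 6 has {a,b,c,e,f} — only d is left for (r2,c6).

c a f e d b / e b a f c d / b c d a e f / a d e b f c / f e c d b a / d f b c a e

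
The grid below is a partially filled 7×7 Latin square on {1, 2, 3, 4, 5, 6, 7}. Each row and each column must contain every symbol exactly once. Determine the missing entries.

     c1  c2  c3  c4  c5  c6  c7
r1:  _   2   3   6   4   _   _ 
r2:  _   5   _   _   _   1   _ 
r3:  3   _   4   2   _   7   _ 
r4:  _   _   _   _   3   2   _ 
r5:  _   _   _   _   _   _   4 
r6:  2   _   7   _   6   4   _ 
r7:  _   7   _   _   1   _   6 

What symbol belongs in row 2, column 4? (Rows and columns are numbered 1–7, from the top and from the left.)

(r1,c6) = 5
(r3,c5) = 5
(r3,c7) = 1
(r7,c6) = 3
(r1,c7) = 7
(r3,c2) = 6
(r4,c7) = 5
(r5,c6) = 6
(r6,c7) = 3
(r1,c1) = 1
(r2,c7) = 2
(r6,c2) = 1
(r6,c4) = 5
(r7,c4) = 4
(r2,c3) = 6
(r2,c5) = 7
(r4,c2) = 4
(r4,c3) = 1
(r4,c4) = 7
(r5,c2) = 3
(r5,c4) = 1
(r5,c5) = 2
(r7,c1) = 5
(r7,c3) = 2
(r2,c1) = 4
(r2,c4) = 3

3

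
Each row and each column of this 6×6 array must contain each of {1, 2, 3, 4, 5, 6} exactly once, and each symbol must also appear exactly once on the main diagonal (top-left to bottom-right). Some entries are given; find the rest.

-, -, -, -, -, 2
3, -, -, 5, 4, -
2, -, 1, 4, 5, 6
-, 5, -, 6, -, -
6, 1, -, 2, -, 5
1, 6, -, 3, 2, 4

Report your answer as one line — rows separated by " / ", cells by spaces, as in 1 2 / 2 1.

5 4 3 1 6 2 / 3 2 6 5 4 1 / 2 3 1 4 5 6 / 4 5 2 6 1 3 / 6 1 4 2 3 5 / 1 6 5 3 2 4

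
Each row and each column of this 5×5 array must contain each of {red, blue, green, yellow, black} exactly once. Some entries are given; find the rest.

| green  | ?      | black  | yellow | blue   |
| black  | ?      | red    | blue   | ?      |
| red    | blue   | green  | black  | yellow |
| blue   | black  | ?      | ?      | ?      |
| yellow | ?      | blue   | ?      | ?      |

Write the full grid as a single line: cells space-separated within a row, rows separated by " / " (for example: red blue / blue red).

(r1,c2) = red
(r2,c5) = green
(r4,c3) = yellow
(r4,c5) = red
(r5,c2) = green
(r5,c4) = red
(r5,c5) = black
(r2,c2) = yellow
(r4,c4) = green

green red black yellow blue / black yellow red blue green / red blue green black yellow / blue black yellow green red / yellow green blue red black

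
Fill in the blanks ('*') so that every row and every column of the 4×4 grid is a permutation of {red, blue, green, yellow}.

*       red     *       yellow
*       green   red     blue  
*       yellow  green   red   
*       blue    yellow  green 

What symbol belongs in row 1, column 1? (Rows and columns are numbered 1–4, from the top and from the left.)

(r1,c3) = blue
(r2,c1) = yellow
(r3,c1) = blue
(r4,c1) = red
(r1,c1) = green

green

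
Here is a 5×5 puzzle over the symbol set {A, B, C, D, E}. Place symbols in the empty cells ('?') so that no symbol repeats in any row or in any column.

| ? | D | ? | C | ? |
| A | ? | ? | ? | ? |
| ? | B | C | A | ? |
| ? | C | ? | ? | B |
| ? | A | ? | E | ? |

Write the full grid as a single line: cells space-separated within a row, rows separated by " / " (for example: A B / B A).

At row 2, column 2: row 2 has {A}; column 2 has {A,B,C,D}; that leaves E.
At row 4, column 4: row 4 has {B,C}; column 4 has {A,C,E}; that leaves D.
At row 2, column 4: row 2 has {A,E}; column 4 has {A,C,D,E}; that leaves B.
At row 4, column 1: row 4 has {B,C,D}; column 1 has {A}; that leaves E.
At row 4, column 3: row 4 has {B,C,D,E}; column 3 has {C}; that leaves A.
At row 1, column 1: row 1 has {C,D}; column 1 has {A,E}; that leaves B.
At row 1, column 3: row 1 has {B,C,D}; column 3 has {A,C}; that leaves E.
At row 1, column 5: row 1 has {B,C,D,E}; column 5 has {B}; that leaves A.
At row 2, column 3: row 2 has {A,B,E}; column 3 has {A,C,E}; that leaves D.
At row 2, column 5: row 2 has {A,B,D,E}; column 5 has {A,B}; that leaves C.
At row 3, column 1: row 3 has {A,B,C}; column 1 has {A,B,E}; that leaves D.
At row 3, column 5: row 3 has {A,B,C,D}; column 5 has {A,B,C}; that leaves E.
At row 5, column 1: row 5 has {A,E}; column 1 has {A,B,D,E}; that leaves C.
At row 5, column 3: row 5 has {A,C,E}; column 3 has {A,C,D,E}; that leaves B.
At row 5, column 5: row 5 has {A,B,C,E}; column 5 has {A,B,C,E}; that leaves D.

B D E C A / A E D B C / D B C A E / E C A D B / C A B E D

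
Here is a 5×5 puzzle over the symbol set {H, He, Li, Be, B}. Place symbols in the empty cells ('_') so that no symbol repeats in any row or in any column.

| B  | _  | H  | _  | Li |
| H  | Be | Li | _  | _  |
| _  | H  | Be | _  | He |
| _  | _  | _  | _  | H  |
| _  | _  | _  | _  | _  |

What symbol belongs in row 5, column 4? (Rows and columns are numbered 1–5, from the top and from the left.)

H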